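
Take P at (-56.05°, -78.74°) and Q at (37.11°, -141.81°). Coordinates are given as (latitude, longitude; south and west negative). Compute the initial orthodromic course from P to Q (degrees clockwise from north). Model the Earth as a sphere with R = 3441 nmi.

N = sin Δλ·cos φ₂ = -0.7110;  D = cos φ₁ sin φ₂ − sin φ₁ cos φ₂ cos Δλ = +0.6366
initial course = atan2(N, D) = 311.84°

311.8°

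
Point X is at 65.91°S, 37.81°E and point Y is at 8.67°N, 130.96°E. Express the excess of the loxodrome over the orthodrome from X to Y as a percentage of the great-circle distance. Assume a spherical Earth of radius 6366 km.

4.1%

Great circle: σ = 1.7313 rad → d_gc = Rσ = 11021.3 km
Rhumb: Δφ = +1.3017, Δλ = +1.6258, Δψ = +1.6966, q = Δφ/Δψ = 0.7672 → d_rh = R√(Δφ²+q²Δλ²) = 11476.8 km
Excess = (11476.8 − 11021.3) / 11021.3 = 455.5 / 11021.3 = 4.13% ≈ 4.1%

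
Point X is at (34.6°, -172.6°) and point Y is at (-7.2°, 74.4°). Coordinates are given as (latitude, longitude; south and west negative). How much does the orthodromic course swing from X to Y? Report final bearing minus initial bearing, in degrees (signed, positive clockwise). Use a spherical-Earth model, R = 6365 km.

Initial bearing θ₁ = atan2(sin Δλ cos φ₂, cos φ₁ sin φ₂ − sin φ₁ cos φ₂ cos Δλ) = 277.30°
Final bearing θ₂ = (initial bearing from the destination back to the start) + 180° = 235.38°
Δθ = θ₂ − θ₁ = -41.9°

-41.9°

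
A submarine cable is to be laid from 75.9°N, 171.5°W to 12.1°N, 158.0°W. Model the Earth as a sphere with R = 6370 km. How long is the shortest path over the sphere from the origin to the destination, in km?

cos σ = sin φ₁ sin φ₂ + cos φ₁ cos φ₂ cos Δλ
      = sin(75.90°)sin(12.10°) + cos(75.90°)cos(12.10°)cos(13.50°) = 0.4349
σ = 64.220° → d = Rσ = 6370·1.12084 = 7140 km

7140 km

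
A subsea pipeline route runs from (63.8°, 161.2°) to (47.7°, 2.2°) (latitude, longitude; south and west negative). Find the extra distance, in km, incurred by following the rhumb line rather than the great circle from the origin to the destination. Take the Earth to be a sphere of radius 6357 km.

Great circle: cos σ = sin φ₁ sin φ₂ + cos φ₁ cos φ₂ cos Δλ,  σ = 1.1742 rad → d_gc = 7464.7 km
Rhumb line: Δψ = -0.5083, q = Δφ/Δψ = 0.5528, d_rh = R√(Δφ²+q²Δλ²) = 9914.4 km
Excess = 9914.4 − 7464.7 = 2449.7 ≈ 2450 km

2450 km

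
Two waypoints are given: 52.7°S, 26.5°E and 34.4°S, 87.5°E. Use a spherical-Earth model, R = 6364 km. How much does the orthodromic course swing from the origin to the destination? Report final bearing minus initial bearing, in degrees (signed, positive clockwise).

Initial bearing θ₁ = atan2(sin Δλ cos φ₂, cos φ₁ sin φ₂ − sin φ₁ cos φ₂ cos Δλ) = 91.92°
Final bearing θ₂ = (initial bearing from the destination back to the start) + 180° = 47.22°
Δθ = θ₂ − θ₁ = -44.7°

-44.7°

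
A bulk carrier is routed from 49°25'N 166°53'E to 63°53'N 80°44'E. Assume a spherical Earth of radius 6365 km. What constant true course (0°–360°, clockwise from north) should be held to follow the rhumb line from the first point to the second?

287.2°

Δψ = ln[tan(π/4+φ₂/2)/tan(π/4+φ₁/2)] = +0.4663
Δλ = -1.5036 rad (taken the short way round)
course = atan2(Δλ, Δψ) = 287.23°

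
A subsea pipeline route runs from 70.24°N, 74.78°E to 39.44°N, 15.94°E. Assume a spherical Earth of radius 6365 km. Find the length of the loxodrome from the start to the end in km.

4911 km

Rhumb course C = atan2(Δλ, Δψ) with Δψ = ln[tan(π/4+φ₂/2)/tan(π/4+φ₁/2)] = -0.9975, Δλ = -1.0270 → C = 225.83°
d = R·|Δφ| / |cos C| = 6365·0.53756 / 0.69676 = 4911 km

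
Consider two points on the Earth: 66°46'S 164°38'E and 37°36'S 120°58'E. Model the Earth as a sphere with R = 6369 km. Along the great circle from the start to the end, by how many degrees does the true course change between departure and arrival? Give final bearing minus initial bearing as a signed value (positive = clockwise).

At departure: θ₁ = atan2(sin Δλ cos φ₂, cos φ₁ sin φ₂ − sin φ₁ cos φ₂ cos Δλ) = 297.60°
At arrival: θ₂ = atan2(sin Δλ cos φ₁, −cos φ₂ sin φ₁ + sin φ₂ cos φ₁ cos Δλ) = 333.82°
Δθ = θ₂ − θ₁ = +36.2°

+36.2°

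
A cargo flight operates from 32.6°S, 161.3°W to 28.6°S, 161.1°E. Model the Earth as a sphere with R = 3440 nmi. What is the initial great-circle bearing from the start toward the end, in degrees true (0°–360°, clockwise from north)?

267.0°

θ = atan2( sin Δλ·cos φ₂ ,  cos φ₁ sin φ₂ − sin φ₁ cos φ₂ cos Δλ )
  = atan2(-0.5357, -0.0285) = 266.95°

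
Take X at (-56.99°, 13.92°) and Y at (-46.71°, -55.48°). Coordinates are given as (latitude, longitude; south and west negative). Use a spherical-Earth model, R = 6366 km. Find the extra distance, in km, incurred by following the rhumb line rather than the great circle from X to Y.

Great circle: cos σ = sin φ₁ sin φ₂ + cos φ₁ cos φ₂ cos Δλ,  σ = 0.7350 rad → d_gc = 4679.1 km
Rhumb line: Δψ = +0.2921, q = Δφ/Δψ = 0.6142, d_rh = R√(Δφ²+q²Δλ²) = 4871.7 km
Excess = 4871.7 − 4679.1 = 192.6 ≈ 193 km

193 km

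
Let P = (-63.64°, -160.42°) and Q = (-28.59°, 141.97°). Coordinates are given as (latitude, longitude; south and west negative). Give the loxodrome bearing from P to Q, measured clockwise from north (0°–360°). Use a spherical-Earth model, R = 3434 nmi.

312.8°

Δψ = ln[tan(π/4+φ₂/2)/tan(π/4+φ₁/2)] = +0.9306
Δλ = -1.0055 rad (taken the short way round)
course = atan2(Δλ, Δψ) = 312.78°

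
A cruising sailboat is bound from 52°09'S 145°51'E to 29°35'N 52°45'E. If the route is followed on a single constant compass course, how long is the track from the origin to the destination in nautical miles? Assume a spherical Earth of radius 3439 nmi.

Rhumb course C = atan2(Δλ, Δψ) with Δψ = ln[tan(π/4+φ₂/2)/tan(π/4+φ₁/2)] = +1.6113, Δλ = -1.6249 → C = 314.76°
d = R·|Δφ| / |cos C| = 3439·1.42652 / 0.70414 = 6967 nmi

6967 nmi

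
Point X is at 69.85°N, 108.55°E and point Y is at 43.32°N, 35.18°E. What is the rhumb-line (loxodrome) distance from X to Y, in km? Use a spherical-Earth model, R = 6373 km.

Rhumb course C = atan2(Δλ, Δψ) with Δψ = ln[tan(π/4+φ₂/2)/tan(π/4+φ₁/2)] = -0.8873, Δλ = -1.2805 → C = 235.28°
d = R·|Δφ| / |cos C| = 6373·0.46304 / 0.56954 = 5181 km

5181 km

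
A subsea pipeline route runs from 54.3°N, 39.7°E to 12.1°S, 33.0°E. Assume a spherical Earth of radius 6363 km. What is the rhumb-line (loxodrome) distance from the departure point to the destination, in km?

Rhumb course C = atan2(Δλ, Δψ) with Δψ = ln[tan(π/4+φ₂/2)/tan(π/4+φ₁/2)] = -1.3459, Δλ = -0.1169 → C = 184.97°
d = R·|Δφ| / |cos C| = 6363·1.15890 / 0.99625 = 7402 km

7402 km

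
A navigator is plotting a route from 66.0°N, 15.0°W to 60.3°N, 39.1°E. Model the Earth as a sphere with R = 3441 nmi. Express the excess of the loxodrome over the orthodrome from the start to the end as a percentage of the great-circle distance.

Great circle: σ = 0.4234 rad → d_gc = Rσ = 1456.9 nmi
Rhumb: Δφ = -0.0995, Δλ = +0.9442, Δψ = -0.2211, q = Δφ/Δψ = 0.4500 → d_rh = R√(Δφ²+q²Δλ²) = 1501.7 nmi
Excess = (1501.7 − 1456.9) / 1456.9 = 44.8 / 1456.9 = 3.08% ≈ 3.1%

3.1%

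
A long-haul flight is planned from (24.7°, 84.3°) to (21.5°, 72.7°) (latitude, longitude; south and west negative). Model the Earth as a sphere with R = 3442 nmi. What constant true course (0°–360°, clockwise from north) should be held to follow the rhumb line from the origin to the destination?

253.3°

Meridional parts: M(φ₁)=+0.4451, M(φ₂)=+0.3844 → ΔM = -0.0607;  Δλ = -0.2025 rad
tan C = Δλ / ΔM = +3.3338 → C = 253.30°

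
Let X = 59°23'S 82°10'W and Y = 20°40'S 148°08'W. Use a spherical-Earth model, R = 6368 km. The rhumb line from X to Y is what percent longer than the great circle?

Great circle: σ = 1.0497 rad → d_gc = Rσ = 6684.7 km
Rhumb: Δφ = +0.6757, Δλ = -1.1513, Δψ = +0.9268, q = Δφ/Δψ = 0.7291 → d_rh = R√(Δφ²+q²Δλ²) = 6862.1 km
Excess = (6862.1 − 6684.7) / 6684.7 = 177.4 / 6684.7 = 2.654% ≈ 2.7%

2.7%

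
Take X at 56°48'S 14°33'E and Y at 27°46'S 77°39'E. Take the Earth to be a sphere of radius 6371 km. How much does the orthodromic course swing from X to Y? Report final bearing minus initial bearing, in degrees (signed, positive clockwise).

-46.2°

Initial bearing θ₁ = atan2(sin Δλ cos φ₂, cos φ₁ sin φ₂ − sin φ₁ cos φ₂ cos Δλ) = 84.22°
Final bearing θ₂ = (initial bearing from the destination back to the start) + 180° = 38.00°
Δθ = θ₂ − θ₁ = -46.2°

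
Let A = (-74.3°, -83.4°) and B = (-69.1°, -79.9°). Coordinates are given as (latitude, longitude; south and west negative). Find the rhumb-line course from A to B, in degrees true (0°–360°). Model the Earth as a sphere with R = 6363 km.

11.9°

Δψ = ln[tan(π/4+φ₂/2)/tan(π/4+φ₁/2)] = +0.2910
Δλ = +0.0611 rad (taken the short way round)
course = atan2(Δλ, Δψ) = 11.86°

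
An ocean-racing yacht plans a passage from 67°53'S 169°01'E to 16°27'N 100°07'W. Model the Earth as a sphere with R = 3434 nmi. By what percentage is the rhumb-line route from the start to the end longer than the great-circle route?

3.6%

Great circle: σ = 1.8419 rad → d_gc = Rσ = 6325.1 nmi
Rhumb: Δφ = +1.4719, Δλ = +1.5859, Δψ = +1.9237, q = Δφ/Δψ = 0.7652 → d_rh = R√(Δφ²+q²Δλ²) = 6550.8 nmi
Excess = (6550.8 − 6325.1) / 6325.1 = 225.7 / 6325.1 = 3.57% ≈ 3.6%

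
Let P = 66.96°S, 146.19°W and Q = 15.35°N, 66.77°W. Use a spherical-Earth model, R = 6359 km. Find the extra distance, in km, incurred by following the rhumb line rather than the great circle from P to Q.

286 km

Great circle: cos σ = sin φ₁ sin φ₂ + cos φ₁ cos φ₂ cos Δλ,  σ = 1.7460 rad → d_gc = 11102.8 km
Rhumb line: Δψ = +1.8617, q = Δφ/Δψ = 0.7716, d_rh = R√(Δφ²+q²Δλ²) = 11389.2 km
Excess = 11389.2 − 11102.8 = 286.4 ≈ 286 km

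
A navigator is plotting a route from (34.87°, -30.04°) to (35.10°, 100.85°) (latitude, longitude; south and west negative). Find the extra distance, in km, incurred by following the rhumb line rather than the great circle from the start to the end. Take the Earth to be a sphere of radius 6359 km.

Great circle: cos σ = sin φ₁ sin φ₂ + cos φ₁ cos φ₂ cos Δλ,  σ = 1.6817 rad → d_gc = 10693.9 km
Rhumb line: Δψ = +0.0049, q = Δφ/Δψ = 0.8193, d_rh = R√(Δφ²+q²Δλ²) = 11901.9 km
Excess = 11901.9 − 10693.9 = 1208.0 ≈ 1208 km

1208 km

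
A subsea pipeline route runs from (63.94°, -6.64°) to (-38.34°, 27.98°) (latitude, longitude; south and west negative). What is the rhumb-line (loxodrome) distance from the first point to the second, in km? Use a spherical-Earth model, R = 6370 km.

11796 km

Rhumb course C = atan2(Δλ, Δψ) with Δψ = ln[tan(π/4+φ₂/2)/tan(π/4+φ₁/2)] = -2.1891, Δλ = +0.6042 → C = 164.57°
d = R·|Δφ| / |cos C| = 6370·1.78512 / 0.96395 = 11796 km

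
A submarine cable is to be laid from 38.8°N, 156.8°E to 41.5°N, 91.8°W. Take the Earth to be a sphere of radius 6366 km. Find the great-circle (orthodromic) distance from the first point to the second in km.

Haversine: a = sin²(Δφ/2)+cos φ₁ cos φ₂ sin²(Δλ/2) = 0.39889;  σ = 2·atan2(√a,√(1−a))
σ = 78.333° → d = Rσ = 6366·1.36717 = 8703 km

8703 km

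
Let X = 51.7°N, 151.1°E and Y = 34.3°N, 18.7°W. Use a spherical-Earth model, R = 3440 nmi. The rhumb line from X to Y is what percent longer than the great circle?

Great circle: σ = 1.6325 rad → d_gc = Rσ = 5615.8 nmi
Rhumb: Δφ = -0.3037, Δλ = -2.9636, Δψ = -0.4197, q = Δφ/Δψ = 0.7236 → d_rh = R√(Δφ²+q²Δλ²) = 7450.3 nmi
Excess = (7450.3 − 5615.8) / 5615.8 = 1834.5 / 5615.8 = 32.67% ≈ 32.7%

32.7%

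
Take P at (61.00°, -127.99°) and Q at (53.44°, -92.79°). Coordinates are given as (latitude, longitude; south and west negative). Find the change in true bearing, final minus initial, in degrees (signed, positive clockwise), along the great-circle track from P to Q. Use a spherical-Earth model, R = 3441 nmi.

At departure: θ₁ = atan2(sin Δλ cos φ₂, cos φ₁ sin φ₂ − sin φ₁ cos φ₂ cos Δλ) = 96.03°
At arrival: θ₂ = atan2(sin Δλ cos φ₁, −cos φ₂ sin φ₁ + sin φ₂ cos φ₁ cos Δλ) = 125.96°
Δθ = θ₂ − θ₁ = +29.9°

+29.9°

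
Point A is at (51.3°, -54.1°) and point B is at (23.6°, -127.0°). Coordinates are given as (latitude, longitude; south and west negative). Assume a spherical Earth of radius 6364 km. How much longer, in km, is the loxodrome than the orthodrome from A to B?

Great circle: cos σ = sin φ₁ sin φ₂ + cos φ₁ cos φ₂ cos Δλ,  σ = 1.0691 rad → d_gc = 6803.7 km
Rhumb line: Δψ = -0.6224, q = Δφ/Δψ = 0.7768, d_rh = R√(Δφ²+q²Δλ²) = 7001.7 km
Excess = 7001.7 − 6803.7 = 198.0 ≈ 198 km

198 km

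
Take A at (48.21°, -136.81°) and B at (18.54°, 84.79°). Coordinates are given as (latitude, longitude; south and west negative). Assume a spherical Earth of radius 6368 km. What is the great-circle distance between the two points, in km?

11516 km

cos σ = sin φ₁ sin φ₂ + cos φ₁ cos φ₂ cos Δλ
      = sin(48.21°)sin(18.54°) + cos(48.21°)cos(18.54°)cos(-138.40°) = -0.2354
σ = 103.615° → d = Rσ = 6368·1.80842 = 11516 km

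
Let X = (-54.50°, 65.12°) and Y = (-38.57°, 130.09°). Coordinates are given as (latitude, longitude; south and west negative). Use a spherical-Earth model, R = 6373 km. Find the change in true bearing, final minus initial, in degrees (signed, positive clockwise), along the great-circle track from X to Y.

Initial bearing θ₁ = atan2(sin Δλ cos φ₂, cos φ₁ sin φ₂ − sin φ₁ cos φ₂ cos Δλ) = 97.46°
Final bearing θ₂ = (initial bearing from the destination back to the start) + 180° = 47.43°
Δθ = θ₂ − θ₁ = -50.0°

-50.0°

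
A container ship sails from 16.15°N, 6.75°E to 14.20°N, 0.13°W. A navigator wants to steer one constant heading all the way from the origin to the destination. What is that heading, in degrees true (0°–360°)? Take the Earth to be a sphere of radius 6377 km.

253.6°

Meridional parts: M(φ₁)=+0.2857, M(φ₂)=+0.2504 → ΔM = -0.0353;  Δλ = -0.1201 rad
tan C = Δλ / ΔM = +3.4050 → C = 253.63°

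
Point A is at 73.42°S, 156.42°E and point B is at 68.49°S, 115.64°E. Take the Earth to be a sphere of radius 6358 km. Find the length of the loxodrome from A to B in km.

1567 km

Δψ = ln[tan(π/4+φ₂/2)/tan(π/4+φ₁/2)] = +0.2652;  Δφ = +0.0860 rad,  Δλ = -0.7117 rad
q = Δφ/Δψ = 0.3245
d = R·√(Δφ² + q²Δλ²) = 6358·0.24648 = 1567 km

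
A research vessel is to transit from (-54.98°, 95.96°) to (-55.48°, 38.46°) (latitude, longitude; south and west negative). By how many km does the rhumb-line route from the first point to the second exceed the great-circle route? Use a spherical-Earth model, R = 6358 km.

106 km

Great circle: cos σ = sin φ₁ sin φ₂ + cos φ₁ cos φ₂ cos Δλ,  σ = 0.5558 rad → d_gc = 3533.64 km
Rhumb line: Δψ = -0.0153, q = Δφ/Δψ = 0.5703, d_rh = R√(Δφ²+q²Δλ²) = 3639.15 km
Excess = 3639.15 − 3533.64 = 105.51 ≈ 106 km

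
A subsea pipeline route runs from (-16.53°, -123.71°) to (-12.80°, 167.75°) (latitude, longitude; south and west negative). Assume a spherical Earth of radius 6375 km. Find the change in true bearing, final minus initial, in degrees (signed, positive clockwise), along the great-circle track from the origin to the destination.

+19.6°

Initial bearing θ₁ = atan2(sin Δλ cos φ₂, cos φ₁ sin φ₂ − sin φ₁ cos φ₂ cos Δλ) = 263.03°
Final bearing θ₂ = (initial bearing from the destination back to the start) + 180° = 282.62°
Δθ = θ₂ − θ₁ = +19.6°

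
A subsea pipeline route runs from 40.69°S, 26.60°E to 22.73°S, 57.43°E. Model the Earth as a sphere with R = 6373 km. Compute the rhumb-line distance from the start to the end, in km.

Rhumb course C = atan2(Δλ, Δψ) with Δψ = ln[tan(π/4+φ₂/2)/tan(π/4+φ₁/2)] = +0.3712, Δλ = +0.5381 → C = 55.40°
d = R·|Δφ| / |cos C| = 6373·0.31346 / 0.56780 = 3518 km

3518 km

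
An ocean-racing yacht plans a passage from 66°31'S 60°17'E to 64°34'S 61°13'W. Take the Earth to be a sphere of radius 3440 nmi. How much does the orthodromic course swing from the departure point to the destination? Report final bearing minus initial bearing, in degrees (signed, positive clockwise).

Initial bearing θ₁ = atan2(sin Δλ cos φ₂, cos φ₁ sin φ₂ − sin φ₁ cos φ₂ cos Δλ) = 212.92°
Final bearing θ₂ = (initial bearing from the destination back to the start) + 180° = 329.72°
Δθ = θ₂ − θ₁ = +116.8°

+116.8°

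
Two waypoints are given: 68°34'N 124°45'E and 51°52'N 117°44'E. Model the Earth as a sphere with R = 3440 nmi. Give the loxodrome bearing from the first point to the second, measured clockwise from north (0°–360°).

191.5°

Δψ = ln[tan(π/4+φ₂/2)/tan(π/4+φ₁/2)] = -0.6023
Δλ = -0.1225 rad (taken the short way round)
course = atan2(Δλ, Δψ) = 191.49°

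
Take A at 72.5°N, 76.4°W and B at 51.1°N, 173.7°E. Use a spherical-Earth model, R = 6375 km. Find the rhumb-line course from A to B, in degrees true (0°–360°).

246.6°

Meridional parts: M(φ₁)=+1.8714, M(φ₂)=+1.0409 → ΔM = -0.8305;  Δλ = -1.9181 rad
tan C = Δλ / ΔM = +2.3097 → C = 246.59°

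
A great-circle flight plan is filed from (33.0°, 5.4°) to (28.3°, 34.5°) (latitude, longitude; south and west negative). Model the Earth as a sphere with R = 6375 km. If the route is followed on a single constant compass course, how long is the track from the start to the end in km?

2833 km

Rhumb course C = atan2(Δλ, Δψ) with Δψ = ln[tan(π/4+φ₂/2)/tan(π/4+φ₁/2)] = -0.0954, Δλ = +0.5079 → C = 100.64°
d = R·|Δφ| / |cos C| = 6375·0.08203 / 0.18460 = 2833 km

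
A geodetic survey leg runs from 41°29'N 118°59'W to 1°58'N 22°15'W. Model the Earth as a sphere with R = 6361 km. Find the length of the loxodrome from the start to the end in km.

10656 km

Δψ = ln[tan(π/4+φ₂/2)/tan(π/4+φ₁/2)] = -0.7628;  Δφ = -0.6897 rad,  Δλ = +1.6883 rad
q = Δφ/Δψ = 0.9042
d = R·√(Δφ² + q²Δλ²) = 6361·1.67518 = 10656 km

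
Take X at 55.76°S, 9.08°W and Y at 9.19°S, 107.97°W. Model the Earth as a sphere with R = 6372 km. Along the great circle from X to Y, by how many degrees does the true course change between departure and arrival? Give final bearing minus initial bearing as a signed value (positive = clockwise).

Initial bearing θ₁ = atan2(sin Δλ cos φ₂, cos φ₁ sin φ₂ − sin φ₁ cos φ₂ cos Δλ) = 257.51°
Final bearing θ₂ = (initial bearing from the destination back to the start) + 180° = 326.19°
Δθ = θ₂ − θ₁ = +68.7°

+68.7°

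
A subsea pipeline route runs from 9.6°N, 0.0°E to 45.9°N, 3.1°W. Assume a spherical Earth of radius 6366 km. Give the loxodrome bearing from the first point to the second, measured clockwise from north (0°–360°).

Δψ = ln[tan(π/4+φ₂/2)/tan(π/4+φ₁/2)] = +0.7354
Δλ = -0.0541 rad (taken the short way round)
course = atan2(Δλ, Δψ) = 355.79°

355.8°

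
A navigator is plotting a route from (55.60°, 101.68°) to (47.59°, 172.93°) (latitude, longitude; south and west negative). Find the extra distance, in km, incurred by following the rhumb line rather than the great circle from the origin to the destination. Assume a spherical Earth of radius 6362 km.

207 km

Great circle: cos σ = sin φ₁ sin φ₂ + cos φ₁ cos φ₂ cos Δλ,  σ = 0.7500 rad → d_gc = 4771.48 km
Rhumb line: Δψ = -0.2258, q = Δφ/Δψ = 0.6191, d_rh = R√(Δφ²+q²Δλ²) = 4978.03 km
Excess = 4978.03 − 4771.48 = 206.55 ≈ 207 km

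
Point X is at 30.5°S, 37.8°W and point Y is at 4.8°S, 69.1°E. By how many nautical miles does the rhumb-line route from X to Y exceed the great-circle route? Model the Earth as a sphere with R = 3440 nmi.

Great circle: cos σ = sin φ₁ sin φ₂ + cos φ₁ cos φ₂ cos Δλ,  σ = 1.7794 rad → d_gc = 6121.3 nmi
Rhumb line: Δψ = +0.4755, q = Δφ/Δψ = 0.9433, d_rh = R√(Δφ²+q²Δλ²) = 6247.5 nmi
Excess = 6247.5 − 6121.3 = 126.2 ≈ 126 nmi

126 nmi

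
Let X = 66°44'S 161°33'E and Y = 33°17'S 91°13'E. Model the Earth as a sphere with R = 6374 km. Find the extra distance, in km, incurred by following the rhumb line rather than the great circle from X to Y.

238 km

Great circle: cos σ = sin φ₁ sin φ₂ + cos φ₁ cos φ₂ cos Δλ,  σ = 0.9080 rad → d_gc = 5787.9 km
Rhumb line: Δψ = +0.9638, q = Δφ/Δψ = 0.6057, d_rh = R√(Δφ²+q²Δλ²) = 6025.7 km
Excess = 6025.7 − 5787.9 = 237.8 ≈ 238 km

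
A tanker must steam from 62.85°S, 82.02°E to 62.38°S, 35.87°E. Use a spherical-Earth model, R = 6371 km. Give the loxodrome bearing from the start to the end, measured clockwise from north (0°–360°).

271.3°

Meridional parts: M(φ₁)=-1.4210, M(φ₂)=-1.4032 → ΔM = +0.0178;  Δλ = -0.8055 rad
tan C = Δλ / ΔM = -45.1638 → C = 271.27°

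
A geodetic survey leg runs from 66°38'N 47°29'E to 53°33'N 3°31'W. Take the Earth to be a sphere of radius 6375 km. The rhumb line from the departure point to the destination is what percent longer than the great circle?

2.6%

Great circle: σ = 0.4806 rad → d_gc = Rσ = 3064.1 km
Rhumb: Δφ = -0.2283, Δλ = -0.8901, Δψ = -0.4652, q = Δφ/Δψ = 0.4909 → d_rh = R√(Δφ²+q²Δλ²) = 3142.9 km
Excess = (3142.9 − 3064.1) / 3064.1 = 78.8 / 3064.1 = 2.57% ≈ 2.6%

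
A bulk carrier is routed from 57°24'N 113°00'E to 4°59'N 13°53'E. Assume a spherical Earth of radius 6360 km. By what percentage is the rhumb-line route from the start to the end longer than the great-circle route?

Great circle: σ = 1.5827 rad → d_gc = Rσ = 10065.7 km
Rhumb: Δφ = -0.9148, Δλ = -1.7299, Δψ = -1.1425, q = Δφ/Δψ = 0.8008 → d_rh = R√(Δφ²+q²Δλ²) = 10558.0 km
Excess = (10558.0 − 10065.7) / 10065.7 = 492.3 / 10065.7 = 4.89% ≈ 4.9%

4.9%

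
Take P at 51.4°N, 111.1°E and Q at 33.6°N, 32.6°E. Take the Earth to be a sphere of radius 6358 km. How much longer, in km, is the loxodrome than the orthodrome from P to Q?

263 km

Great circle: cos σ = sin φ₁ sin φ₂ + cos φ₁ cos φ₂ cos Δλ,  σ = 1.0050 rad → d_gc = 6389.8 km
Rhumb line: Δψ = -0.4260, q = Δφ/Δψ = 0.7293, d_rh = R√(Δφ²+q²Δλ²) = 6652.5 km
Excess = 6652.5 − 6389.8 = 262.7 ≈ 263 km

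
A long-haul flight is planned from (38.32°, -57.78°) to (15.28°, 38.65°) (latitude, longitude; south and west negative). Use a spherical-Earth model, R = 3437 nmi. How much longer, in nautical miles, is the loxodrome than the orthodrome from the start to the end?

166 nmi

Great circle: cos σ = sin φ₁ sin φ₂ + cos φ₁ cos φ₂ cos Δλ,  σ = 1.4921 rad → d_gc = 5128.2 nmi
Rhumb line: Δψ = -0.4552, q = Δφ/Δψ = 0.8834, d_rh = R√(Δφ²+q²Δλ²) = 5293.8 nmi
Excess = 5293.8 − 5128.2 = 165.6 ≈ 166 nmi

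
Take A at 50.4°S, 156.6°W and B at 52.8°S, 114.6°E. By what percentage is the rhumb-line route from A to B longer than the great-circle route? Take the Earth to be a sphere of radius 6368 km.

7.1%

Great circle: σ = 0.8997 rad → d_gc = Rσ = 5729.6 km
Rhumb: Δφ = -0.0419, Δλ = -1.5499, Δψ = -0.0675, q = Δφ/Δψ = 0.6210 → d_rh = R√(Δφ²+q²Δλ²) = 6134.3 km
Excess = (6134.3 − 5729.6) / 5729.6 = 404.7 / 5729.6 = 7.06% ≈ 7.1%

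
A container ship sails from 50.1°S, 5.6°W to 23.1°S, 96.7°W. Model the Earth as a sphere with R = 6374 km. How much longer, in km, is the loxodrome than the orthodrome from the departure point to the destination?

Great circle: cos σ = sin φ₁ sin φ₂ + cos φ₁ cos φ₂ cos Δλ,  σ = 1.2769 rad → d_gc = 8139.1 km
Rhumb line: Δψ = +0.5988, q = Δφ/Δψ = 0.7869, d_rh = R√(Δφ²+q²Δλ²) = 8522.0 km
Excess = 8522.0 − 8139.1 = 382.9 ≈ 383 km

383 km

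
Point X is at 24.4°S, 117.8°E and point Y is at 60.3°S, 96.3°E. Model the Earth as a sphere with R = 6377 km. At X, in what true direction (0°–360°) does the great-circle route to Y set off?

θ = atan2( sin Δλ·cos φ₂ ,  cos φ₁ sin φ₂ − sin φ₁ cos φ₂ cos Δλ )
  = atan2(-0.1816, -0.6006) = 196.82°

196.8°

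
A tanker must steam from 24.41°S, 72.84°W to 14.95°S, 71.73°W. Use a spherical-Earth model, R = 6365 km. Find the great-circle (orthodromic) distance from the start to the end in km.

1057 km

Haversine: a = sin²(Δφ/2)+cos φ₁ cos φ₂ sin²(Δλ/2) = 0.00688;  σ = 2·atan2(√a,√(1−a))
σ = 9.517° → d = Rσ = 6365·0.16611 = 1057 km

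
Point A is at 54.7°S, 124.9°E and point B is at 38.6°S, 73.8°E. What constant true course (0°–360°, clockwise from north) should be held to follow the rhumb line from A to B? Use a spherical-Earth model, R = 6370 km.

Meridional parts: M(φ₁)=-1.1451, M(φ₂)=-0.7313 → ΔM = +0.4138;  Δλ = -0.8919 rad
tan C = Δλ / ΔM = -2.1553 → C = 294.89°

294.9°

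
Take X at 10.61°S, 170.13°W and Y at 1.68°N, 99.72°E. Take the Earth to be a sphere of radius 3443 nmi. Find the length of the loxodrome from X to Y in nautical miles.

Δψ = ln[tan(π/4+φ₂/2)/tan(π/4+φ₁/2)] = +0.2156;  Δφ = +0.2145 rad,  Δλ = -1.5734 rad
q = Δφ/Δψ = 0.9950
d = R·√(Δφ² + q²Δλ²) = 3443·1.58022 = 5441 nmi

5441 nmi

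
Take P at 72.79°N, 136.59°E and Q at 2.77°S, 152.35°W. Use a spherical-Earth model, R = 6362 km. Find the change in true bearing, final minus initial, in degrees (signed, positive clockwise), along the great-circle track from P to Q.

+54.8°

Initial bearing θ₁ = atan2(sin Δλ cos φ₂, cos φ₁ sin φ₂ − sin φ₁ cos φ₂ cos Δλ) = 108.93°
Final bearing θ₂ = (initial bearing from the destination back to the start) + 180° = 163.73°
Δθ = θ₂ − θ₁ = +54.8°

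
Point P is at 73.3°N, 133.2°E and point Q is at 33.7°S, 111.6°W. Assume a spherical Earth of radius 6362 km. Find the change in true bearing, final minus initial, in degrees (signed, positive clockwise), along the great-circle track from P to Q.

Initial bearing θ₁ = atan2(sin Δλ cos φ₂, cos φ₁ sin φ₂ − sin φ₁ cos φ₂ cos Δλ) = 76.56°
Final bearing θ₂ = (initial bearing from the destination back to the start) + 180° = 160.37°
Δθ = θ₂ − θ₁ = +83.8°

+83.8°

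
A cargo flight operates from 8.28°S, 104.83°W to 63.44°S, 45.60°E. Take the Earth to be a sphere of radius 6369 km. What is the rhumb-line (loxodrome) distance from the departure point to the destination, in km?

Δψ = ln[tan(π/4+φ₂/2)/tan(π/4+φ₁/2)] = -1.2988;  Δφ = -0.9627 rad,  Δλ = +2.6255 rad
q = Δφ/Δψ = 0.7412
d = R·√(Δφ² + q²Δλ²) = 6369·2.17121 = 13828 km

13828 km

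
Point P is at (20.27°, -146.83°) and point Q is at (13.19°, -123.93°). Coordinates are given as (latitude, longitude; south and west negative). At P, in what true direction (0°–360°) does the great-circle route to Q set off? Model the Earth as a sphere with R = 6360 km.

104.3°

θ = atan2( sin Δλ·cos φ₂ ,  cos φ₁ sin φ₂ − sin φ₁ cos φ₂ cos Δλ )
  = atan2(+0.3789, -0.0967) = 104.31°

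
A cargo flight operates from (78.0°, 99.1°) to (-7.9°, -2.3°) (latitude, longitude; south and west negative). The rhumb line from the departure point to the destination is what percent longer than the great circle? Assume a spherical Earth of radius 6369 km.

6.8%

Great circle: σ = 1.7469 rad → d_gc = Rσ = 11125.7 km
Rhumb: Δφ = -1.4992, Δλ = -1.7698, Δψ = -2.3911, q = Δφ/Δψ = 0.6270 → d_rh = R√(Δφ²+q²Δλ²) = 11879.6 km
Excess = (11879.6 − 11125.7) / 11125.7 = 753.9 / 11125.7 = 6.78% ≈ 6.8%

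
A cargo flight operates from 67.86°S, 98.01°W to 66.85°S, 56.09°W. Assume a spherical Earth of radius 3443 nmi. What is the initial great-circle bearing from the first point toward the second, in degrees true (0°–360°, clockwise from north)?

N = sin Δλ·cos φ₂ = +0.2627;  D = cos φ₁ sin φ₂ − sin φ₁ cos φ₂ cos Δλ = -0.0756
initial course = atan2(N, D) = 106.05°

106.1°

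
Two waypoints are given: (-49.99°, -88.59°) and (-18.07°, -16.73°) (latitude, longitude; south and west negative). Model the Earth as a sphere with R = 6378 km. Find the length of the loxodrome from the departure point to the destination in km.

7374 km

Rhumb course C = atan2(Δλ, Δψ) with Δψ = ln[tan(π/4+φ₂/2)/tan(π/4+φ₁/2)] = +0.6897, Δλ = +1.2542 → C = 61.19°
d = R·|Δφ| / |cos C| = 6378·0.55711 / 0.48184 = 7374 km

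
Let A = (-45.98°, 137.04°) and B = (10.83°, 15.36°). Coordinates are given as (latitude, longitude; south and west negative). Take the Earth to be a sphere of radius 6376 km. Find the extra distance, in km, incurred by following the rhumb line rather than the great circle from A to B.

479 km

Great circle: cos σ = sin φ₁ sin φ₂ + cos φ₁ cos φ₂ cos Δλ,  σ = 2.0870 rad → d_gc = 13306.6 km
Rhumb line: Δψ = +1.0959, q = Δφ/Δψ = 0.9047, d_rh = R√(Δφ²+q²Δλ²) = 13785.8 km
Excess = 13785.8 − 13306.6 = 479.2 ≈ 479 km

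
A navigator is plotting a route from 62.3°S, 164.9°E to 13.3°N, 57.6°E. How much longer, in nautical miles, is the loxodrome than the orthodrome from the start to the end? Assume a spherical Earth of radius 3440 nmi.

Great circle: cos σ = sin φ₁ sin φ₂ + cos φ₁ cos φ₂ cos Δλ,  σ = 1.9158 rad → d_gc = 6590.39 nmi
Rhumb line: Δψ = +1.6344, q = Δφ/Δψ = 0.8073, d_rh = R√(Δφ²+q²Δλ²) = 6902.91 nmi
Excess = 6902.91 − 6590.39 = 312.52 ≈ 313 nmi

313 nmi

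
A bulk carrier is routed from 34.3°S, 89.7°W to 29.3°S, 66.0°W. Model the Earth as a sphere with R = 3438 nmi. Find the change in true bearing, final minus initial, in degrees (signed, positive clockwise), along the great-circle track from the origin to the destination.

At departure: θ₁ = atan2(sin Δλ cos φ₂, cos φ₁ sin φ₂ − sin φ₁ cos φ₂ cos Δλ) = 82.57°
At arrival: θ₂ = atan2(sin Δλ cos φ₁, −cos φ₂ sin φ₁ + sin φ₂ cos φ₁ cos Δλ) = 69.94°
Δθ = θ₂ − θ₁ = -12.6°

-12.6°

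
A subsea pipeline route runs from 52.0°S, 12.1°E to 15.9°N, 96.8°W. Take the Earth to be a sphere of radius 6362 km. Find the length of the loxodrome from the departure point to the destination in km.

Δψ = ln[tan(π/4+φ₂/2)/tan(π/4+φ₁/2)] = +1.3473;  Δφ = +1.1851 rad,  Δλ = -1.9007 rad
q = Δφ/Δψ = 0.8796
d = R·√(Δφ² + q²Δλ²) = 6362·2.04924 = 13037 km

13037 km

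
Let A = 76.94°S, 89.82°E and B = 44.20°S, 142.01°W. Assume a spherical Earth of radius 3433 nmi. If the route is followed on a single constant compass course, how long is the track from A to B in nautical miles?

3891 nmi

Δψ = ln[tan(π/4+φ₂/2)/tan(π/4+φ₁/2)] = +1.3057;  Δφ = +0.5714 rad,  Δλ = +2.2370 rad
q = Δφ/Δψ = 0.4376
d = R·√(Δφ² + q²Δλ²) = 3433·1.13354 = 3891 nmi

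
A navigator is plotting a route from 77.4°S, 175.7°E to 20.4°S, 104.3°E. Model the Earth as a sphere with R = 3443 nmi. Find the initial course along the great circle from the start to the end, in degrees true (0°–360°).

N = sin Δλ·cos φ₂ = -0.8883;  D = cos φ₁ sin φ₂ − sin φ₁ cos φ₂ cos Δλ = +0.2157
initial course = atan2(N, D) = 283.65°

283.6°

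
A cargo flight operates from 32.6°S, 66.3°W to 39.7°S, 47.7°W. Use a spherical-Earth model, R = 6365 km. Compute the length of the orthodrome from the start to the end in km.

1841 km

cos σ = sin φ₁ sin φ₂ + cos φ₁ cos φ₂ cos Δλ
      = sin(-32.60°)sin(-39.70°) + cos(-32.60°)cos(-39.70°)cos(18.60°) = 0.9585
σ = 16.569° → d = Rσ = 6365·0.28919 = 1841 km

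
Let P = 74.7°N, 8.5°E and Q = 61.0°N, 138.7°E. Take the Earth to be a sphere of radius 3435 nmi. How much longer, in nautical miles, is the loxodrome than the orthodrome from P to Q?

Great circle: cos σ = sin φ₁ sin φ₂ + cos φ₁ cos φ₂ cos Δλ,  σ = 0.7059 rad → d_gc = 2424.7 nmi
Rhumb line: Δψ = -0.6551, q = Δφ/Δψ = 0.3650, d_rh = R√(Δφ²+q²Δλ²) = 2964.9 nmi
Excess = 2964.9 − 2424.7 = 540.2 ≈ 540 nmi

540 nmi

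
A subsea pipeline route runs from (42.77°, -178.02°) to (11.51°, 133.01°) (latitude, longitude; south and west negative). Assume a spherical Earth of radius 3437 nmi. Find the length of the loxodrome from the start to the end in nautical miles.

3176 nmi

Δψ = ln[tan(π/4+φ₂/2)/tan(π/4+φ₁/2)] = -0.6251;  Δφ = -0.5456 rad,  Δλ = -0.8547 rad
q = Δφ/Δψ = 0.8728
d = R·√(Δφ² + q²Δλ²) = 3437·0.92419 = 3176 nmi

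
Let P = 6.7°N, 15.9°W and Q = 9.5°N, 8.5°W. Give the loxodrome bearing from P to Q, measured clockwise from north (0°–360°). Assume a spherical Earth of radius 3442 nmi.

Δψ = ln[tan(π/4+φ₂/2)/tan(π/4+φ₁/2)] = +0.0494
Δλ = +0.1292 rad (taken the short way round)
course = atan2(Δλ, Δψ) = 69.08°

69.1°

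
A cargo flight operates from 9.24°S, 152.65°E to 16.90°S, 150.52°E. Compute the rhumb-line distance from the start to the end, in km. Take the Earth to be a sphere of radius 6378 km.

Δψ = ln[tan(π/4+φ₂/2)/tan(π/4+φ₁/2)] = -0.1374;  Δφ = -0.1337 rad,  Δλ = -0.0372 rad
q = Δφ/Δψ = 0.9733
d = R·√(Δφ² + q²Δλ²) = 6378·0.13850 = 883 km

883 km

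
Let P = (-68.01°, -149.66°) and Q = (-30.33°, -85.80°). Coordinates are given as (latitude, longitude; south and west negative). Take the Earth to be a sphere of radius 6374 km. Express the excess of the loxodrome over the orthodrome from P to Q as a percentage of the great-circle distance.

3.3%

Great circle: σ = 0.9139 rad → d_gc = Rσ = 5825.5 km
Rhumb: Δφ = +0.6576, Δλ = +1.1146, Δψ = +1.0824, q = Δφ/Δψ = 0.6076 → d_rh = R√(Δφ²+q²Δλ²) = 6016.7 km
Excess = (6016.7 − 5825.5) / 5825.5 = 191.2 / 5825.5 = 3.28% ≈ 3.3%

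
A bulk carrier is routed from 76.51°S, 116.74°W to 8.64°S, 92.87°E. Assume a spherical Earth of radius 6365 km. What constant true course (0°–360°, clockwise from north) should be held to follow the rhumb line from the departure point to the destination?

307.1°

Meridional parts: M(φ₁)=-2.1348, M(φ₂)=-0.1514 → ΔM = +1.9834;  Δλ = -2.6248 rad
tan C = Δλ / ΔM = -1.3234 → C = 307.08°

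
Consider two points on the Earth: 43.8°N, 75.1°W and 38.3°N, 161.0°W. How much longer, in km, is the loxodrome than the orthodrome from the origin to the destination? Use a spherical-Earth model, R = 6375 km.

328 km

Great circle: cos σ = sin φ₁ sin φ₂ + cos φ₁ cos φ₂ cos Δλ,  σ = 1.0821 rad → d_gc = 6898.4 km
Rhumb line: Δψ = -0.1274, q = Δφ/Δψ = 0.7534, d_rh = R√(Δφ²+q²Δλ²) = 7226.8 km
Excess = 7226.8 − 6898.4 = 328.4 ≈ 328 km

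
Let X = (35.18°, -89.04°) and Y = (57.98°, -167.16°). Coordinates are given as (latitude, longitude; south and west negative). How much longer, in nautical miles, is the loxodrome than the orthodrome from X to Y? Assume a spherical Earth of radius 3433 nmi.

Great circle: cos σ = sin φ₁ sin φ₂ + cos φ₁ cos φ₂ cos Δλ,  σ = 0.9549 rad → d_gc = 3278.1 nmi
Rhumb line: Δψ = +0.5918, q = Δφ/Δψ = 0.6724, d_rh = R√(Δφ²+q²Δλ²) = 3431.0 nmi
Excess = 3431.0 − 3278.1 = 152.9 ≈ 153 nmi

153 nmi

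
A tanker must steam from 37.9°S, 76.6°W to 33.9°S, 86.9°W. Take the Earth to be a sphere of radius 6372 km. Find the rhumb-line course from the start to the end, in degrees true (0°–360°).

Meridional parts: M(φ₁)=-0.7158, M(φ₂)=-0.6296 → ΔM = +0.0862;  Δλ = -0.1798 rad
tan C = Δλ / ΔM = -2.0850 → C = 295.62°

295.6°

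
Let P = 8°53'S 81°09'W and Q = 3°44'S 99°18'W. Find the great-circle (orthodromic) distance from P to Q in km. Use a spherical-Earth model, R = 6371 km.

cos σ = sin φ₁ sin φ₂ + cos φ₁ cos φ₂ cos Δλ
      = sin(-8.88°)sin(-3.73°) + cos(-8.88°)cos(-3.73°)cos(-18.15°) = 0.9469
σ = 18.754° → d = Rσ = 6371·0.32732 = 2085 km

2085 km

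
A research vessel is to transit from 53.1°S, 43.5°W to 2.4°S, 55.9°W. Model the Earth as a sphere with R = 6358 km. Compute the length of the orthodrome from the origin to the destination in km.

5740 km

Haversine: a = sin²(Δφ/2)+cos φ₁ cos φ₂ sin²(Δλ/2) = 0.19031;  σ = 2·atan2(√a,√(1−a))
σ = 51.729° → d = Rσ = 6358·0.90284 = 5740 km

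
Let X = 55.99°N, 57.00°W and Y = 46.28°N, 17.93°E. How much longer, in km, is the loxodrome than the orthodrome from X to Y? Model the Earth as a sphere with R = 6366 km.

Great circle: cos σ = sin φ₁ sin φ₂ + cos φ₁ cos φ₂ cos Δλ,  σ = 0.7960 rad → d_gc = 5067.0 km
Rhumb line: Δψ = -0.2714, q = Δφ/Δψ = 0.6244, d_rh = R√(Δφ²+q²Δλ²) = 5309.2 km
Excess = 5309.2 − 5067.0 = 242.2 ≈ 242 km

242 km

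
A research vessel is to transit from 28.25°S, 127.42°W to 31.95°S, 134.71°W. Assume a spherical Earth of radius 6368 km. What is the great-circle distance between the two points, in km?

812 km

cos σ = sin φ₁ sin φ₂ + cos φ₁ cos φ₂ cos Δλ
      = sin(-28.25°)sin(-31.95°) + cos(-28.25°)cos(-31.95°)cos(-7.29°) = 0.9919
σ = 7.309° → d = Rσ = 6368·0.12757 = 812 km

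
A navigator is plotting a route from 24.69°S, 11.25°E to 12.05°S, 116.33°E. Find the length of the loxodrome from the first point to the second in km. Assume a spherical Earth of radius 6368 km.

Δψ = ln[tan(π/4+φ₂/2)/tan(π/4+φ₁/2)] = +0.2330;  Δφ = +0.2206 rad,  Δλ = +1.8340 rad
q = Δφ/Δψ = 0.9467
d = R·√(Δφ² + q²Δλ²) = 6368·1.75018 = 11145 km

11145 km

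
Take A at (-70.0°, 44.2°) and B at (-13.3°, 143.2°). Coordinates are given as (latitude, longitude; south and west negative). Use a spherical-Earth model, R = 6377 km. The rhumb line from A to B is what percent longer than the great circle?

Great circle: σ = 1.4059 rad → d_gc = Rσ = 8965.7 km
Rhumb: Δφ = +0.9896, Δλ = +1.7279, Δψ = +1.5012, q = Δφ/Δψ = 0.6592 → d_rh = R√(Δφ²+q²Δλ²) = 9622.2 km
Excess = (9622.2 − 8965.7) / 8965.7 = 656.5 / 8965.7 = 7.32% ≈ 7.3%

7.3%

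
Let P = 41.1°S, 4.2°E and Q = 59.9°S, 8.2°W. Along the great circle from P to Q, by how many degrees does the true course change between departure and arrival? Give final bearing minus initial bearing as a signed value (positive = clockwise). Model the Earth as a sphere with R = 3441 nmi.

+9.7°

At departure: θ₁ = atan2(sin Δλ cos φ₂, cos φ₁ sin φ₂ − sin φ₁ cos φ₂ cos Δλ) = 198.08°
At arrival: θ₂ = atan2(sin Δλ cos φ₁, −cos φ₂ sin φ₁ + sin φ₂ cos φ₁ cos Δλ) = 207.79°
Δθ = θ₂ − θ₁ = +9.7°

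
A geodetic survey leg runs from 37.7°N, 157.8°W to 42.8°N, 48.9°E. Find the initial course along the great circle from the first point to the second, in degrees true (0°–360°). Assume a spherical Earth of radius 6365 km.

340.6°

θ = atan2( sin Δλ·cos φ₂ ,  cos φ₁ sin φ₂ − sin φ₁ cos φ₂ cos Δλ )
  = atan2(-0.3297, +0.9384) = 340.64°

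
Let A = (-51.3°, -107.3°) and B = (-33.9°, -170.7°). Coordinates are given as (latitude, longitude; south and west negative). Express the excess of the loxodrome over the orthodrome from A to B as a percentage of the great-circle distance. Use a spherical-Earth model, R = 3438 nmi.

Great circle: σ = 0.8397 rad → d_gc = Rσ = 2887.1 nmi
Rhumb: Δφ = +0.3037, Δλ = -1.1065, Δψ = +0.4169, q = Δφ/Δψ = 0.7284 → d_rh = R√(Δφ²+q²Δλ²) = 2961.3 nmi
Excess = (2961.3 − 2887.1) / 2887.1 = 74.2 / 2887.1 = 2.57% ≈ 2.6%

2.6%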